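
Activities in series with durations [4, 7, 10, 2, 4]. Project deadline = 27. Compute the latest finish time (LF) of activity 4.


LF(activity 4) = deadline - sum of successor durations
Successors: activities 5 through 5 with durations [4]
Sum of successor durations = 4
LF = 27 - 4 = 23

23


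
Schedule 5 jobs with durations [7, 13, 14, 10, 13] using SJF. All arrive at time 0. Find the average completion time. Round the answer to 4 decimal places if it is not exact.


SJF order (ascending): [7, 10, 13, 13, 14]
Completion times:
  Job 1: burst=7, C=7
  Job 2: burst=10, C=17
  Job 3: burst=13, C=30
  Job 4: burst=13, C=43
  Job 5: burst=14, C=57
Average completion = 154/5 = 30.8

30.8


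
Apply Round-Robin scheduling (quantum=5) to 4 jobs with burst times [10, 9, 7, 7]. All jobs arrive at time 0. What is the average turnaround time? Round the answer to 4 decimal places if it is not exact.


Time quantum = 5
Execution trace:
  J1 runs 5 units, time = 5
  J2 runs 5 units, time = 10
  J3 runs 5 units, time = 15
  J4 runs 5 units, time = 20
  J1 runs 5 units, time = 25
  J2 runs 4 units, time = 29
  J3 runs 2 units, time = 31
  J4 runs 2 units, time = 33
Finish times: [25, 29, 31, 33]
Average turnaround = 118/4 = 29.5

29.5


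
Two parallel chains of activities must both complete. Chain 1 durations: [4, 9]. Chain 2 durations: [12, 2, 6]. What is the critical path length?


Path A total = 4 + 9 = 13
Path B total = 12 + 2 + 6 = 20
Critical path = longest path = max(13, 20) = 20

20


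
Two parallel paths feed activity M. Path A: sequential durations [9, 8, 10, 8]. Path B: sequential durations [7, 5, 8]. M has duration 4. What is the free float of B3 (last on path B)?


ES(B3) = sum of predecessors on chain B = 12
EF(B3) = ES + duration = 12 + 8 = 20
Successor of B3 is M. ES(M) = max(sum(A), sum(B)) = max(35, 20) = 35
Free float = ES(successor) - EF(current) = 35 - 20 = 15

15


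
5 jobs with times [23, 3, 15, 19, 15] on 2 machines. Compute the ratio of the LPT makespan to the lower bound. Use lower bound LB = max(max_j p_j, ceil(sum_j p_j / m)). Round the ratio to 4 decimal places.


LPT order: [23, 19, 15, 15, 3]
Machine loads after assignment: [38, 37]
LPT makespan = 38
Lower bound = max(max_job, ceil(total/2)) = max(23, 38) = 38
Ratio = 38 / 38 = 1.0

1.0


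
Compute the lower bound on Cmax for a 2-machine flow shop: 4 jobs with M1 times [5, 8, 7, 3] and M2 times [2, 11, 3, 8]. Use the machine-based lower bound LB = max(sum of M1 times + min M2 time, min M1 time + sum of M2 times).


LB1 = sum(M1 times) + min(M2 times) = 23 + 2 = 25
LB2 = min(M1 times) + sum(M2 times) = 3 + 24 = 27
Lower bound = max(LB1, LB2) = max(25, 27) = 27

27


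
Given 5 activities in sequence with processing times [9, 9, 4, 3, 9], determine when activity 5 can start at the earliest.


Activity 5 starts after activities 1 through 4 complete.
Predecessor durations: [9, 9, 4, 3]
ES = 9 + 9 + 4 + 3 = 25

25


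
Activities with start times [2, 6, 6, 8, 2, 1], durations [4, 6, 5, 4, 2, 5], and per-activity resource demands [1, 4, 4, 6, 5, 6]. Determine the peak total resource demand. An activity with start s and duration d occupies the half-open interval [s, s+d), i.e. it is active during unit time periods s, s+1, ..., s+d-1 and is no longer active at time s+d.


Each activity i is active on [start_i, start_i + duration_i).
Compute total resource usage per time slot:
  t=0: active resources = [], total = 0
  t=1: active resources = [6], total = 6
  t=2: active resources = [1, 5, 6], total = 12
  t=3: active resources = [1, 5, 6], total = 12
  t=4: active resources = [1, 6], total = 7
  t=5: active resources = [1, 6], total = 7
  t=6: active resources = [4, 4], total = 8
  t=7: active resources = [4, 4], total = 8
  t=8: active resources = [4, 4, 6], total = 14
  t=9: active resources = [4, 4, 6], total = 14
  t=10: active resources = [4, 4, 6], total = 14
  t=11: active resources = [4, 6], total = 10
Peak resource demand = 14

14


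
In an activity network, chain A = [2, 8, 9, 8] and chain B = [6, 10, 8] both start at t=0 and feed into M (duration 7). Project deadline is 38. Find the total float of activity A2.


Forward pass: ES(A2) = sum of predecessors on chain A = 2
EF = ES + duration = 2 + 8 = 10
Backward pass: LF(M) = deadline = 38; LS(M) = 38 - 7 = 31
LF(A2) = LS(M) - sum(successors on chain A) = 31 - 17 = 14
LS = LF - duration = 14 - 8 = 6
Total float = LS - ES = 6 - 2 = 4

4


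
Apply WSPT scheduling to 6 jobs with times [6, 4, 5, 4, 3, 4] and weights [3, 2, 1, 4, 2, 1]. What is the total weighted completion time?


Compute p/w ratios and sort ascending (WSPT): [(4, 4), (3, 2), (6, 3), (4, 2), (4, 1), (5, 1)]
Compute weighted completion times:
  Job (p=4,w=4): C=4, w*C=4*4=16
  Job (p=3,w=2): C=7, w*C=2*7=14
  Job (p=6,w=3): C=13, w*C=3*13=39
  Job (p=4,w=2): C=17, w*C=2*17=34
  Job (p=4,w=1): C=21, w*C=1*21=21
  Job (p=5,w=1): C=26, w*C=1*26=26
Total weighted completion time = 150

150


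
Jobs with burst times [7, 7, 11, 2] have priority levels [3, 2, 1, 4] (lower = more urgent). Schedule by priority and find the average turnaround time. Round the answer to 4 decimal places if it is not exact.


Sort by priority (ascending = highest first):
Order: [(1, 11), (2, 7), (3, 7), (4, 2)]
Completion times:
  Priority 1, burst=11, C=11
  Priority 2, burst=7, C=18
  Priority 3, burst=7, C=25
  Priority 4, burst=2, C=27
Average turnaround = 81/4 = 20.25

20.25


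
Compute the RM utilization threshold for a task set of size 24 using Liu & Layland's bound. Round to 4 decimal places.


Compute 2^(1/24) = 1.0293022366
Subtract 1: 1.0293022366 - 1 = 0.0293022366
Multiply by n: 24 * 0.0293022366 = 0.7032536784
Round to 4 dp: 0.7033

0.7033


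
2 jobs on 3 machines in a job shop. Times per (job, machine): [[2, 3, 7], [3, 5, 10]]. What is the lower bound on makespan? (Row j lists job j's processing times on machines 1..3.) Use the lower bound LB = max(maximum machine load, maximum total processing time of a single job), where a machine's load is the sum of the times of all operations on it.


Machine loads:
  Machine 1: 2 + 3 = 5
  Machine 2: 3 + 5 = 8
  Machine 3: 7 + 10 = 17
Max machine load = 17
Job totals:
  Job 1: 12
  Job 2: 18
Max job total = 18
Lower bound = max(17, 18) = 18

18


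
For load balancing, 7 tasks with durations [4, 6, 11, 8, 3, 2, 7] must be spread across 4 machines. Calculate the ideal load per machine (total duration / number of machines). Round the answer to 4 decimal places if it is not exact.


Total processing time = 4 + 6 + 11 + 8 + 3 + 2 + 7 = 41
Number of machines = 4
Ideal balanced load = 41 / 4 = 10.25

10.25


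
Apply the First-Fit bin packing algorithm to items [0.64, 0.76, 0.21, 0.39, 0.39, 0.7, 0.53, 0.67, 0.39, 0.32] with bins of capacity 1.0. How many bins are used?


Place items sequentially using First-Fit:
  Item 0.64 -> new Bin 1
  Item 0.76 -> new Bin 2
  Item 0.21 -> Bin 1 (now 0.85)
  Item 0.39 -> new Bin 3
  Item 0.39 -> Bin 3 (now 0.78)
  Item 0.7 -> new Bin 4
  Item 0.53 -> new Bin 5
  Item 0.67 -> new Bin 6
  Item 0.39 -> Bin 5 (now 0.92)
  Item 0.32 -> Bin 6 (now 0.99)
Total bins used = 6

6


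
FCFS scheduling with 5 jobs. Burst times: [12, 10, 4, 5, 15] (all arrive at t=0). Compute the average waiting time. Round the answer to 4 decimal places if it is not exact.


FCFS order (as given): [12, 10, 4, 5, 15]
Waiting times:
  Job 1: wait = 0
  Job 2: wait = 12
  Job 3: wait = 22
  Job 4: wait = 26
  Job 5: wait = 31
Sum of waiting times = 91
Average waiting time = 91/5 = 18.2

18.2


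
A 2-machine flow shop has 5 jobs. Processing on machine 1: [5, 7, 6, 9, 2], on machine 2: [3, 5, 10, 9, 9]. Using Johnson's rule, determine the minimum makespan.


Apply Johnson's rule:
  Group 1 (a <= b): [(5, 2, 9), (3, 6, 10), (4, 9, 9)]
  Group 2 (a > b): [(2, 7, 5), (1, 5, 3)]
Optimal job order: [5, 3, 4, 2, 1]
Schedule:
  Job 5: M1 done at 2, M2 done at 11
  Job 3: M1 done at 8, M2 done at 21
  Job 4: M1 done at 17, M2 done at 30
  Job 2: M1 done at 24, M2 done at 35
  Job 1: M1 done at 29, M2 done at 38
Makespan = 38

38


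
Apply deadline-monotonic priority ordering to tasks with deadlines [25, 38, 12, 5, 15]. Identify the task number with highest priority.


Sort tasks by relative deadline (ascending):
  Task 4: deadline = 5
  Task 3: deadline = 12
  Task 5: deadline = 15
  Task 1: deadline = 25
  Task 2: deadline = 38
Priority order (highest first): [4, 3, 5, 1, 2]
Highest priority task = 4

4


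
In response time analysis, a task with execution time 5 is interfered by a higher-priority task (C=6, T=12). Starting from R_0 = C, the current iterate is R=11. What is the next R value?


R_next = C + ceil(R_prev / T_hp) * C_hp
ceil(11 / 12) = ceil(0.9167) = 1
Interference = 1 * 6 = 6
R_next = 5 + 6 = 11
R_next = R_prev, so the iteration has converged (response time = 11).

11


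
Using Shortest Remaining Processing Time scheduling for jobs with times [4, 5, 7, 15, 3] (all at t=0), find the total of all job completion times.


Since all jobs arrive at t=0, SRPT equals SPT ordering.
SPT order: [3, 4, 5, 7, 15]
Completion times:
  Job 1: p=3, C=3
  Job 2: p=4, C=7
  Job 3: p=5, C=12
  Job 4: p=7, C=19
  Job 5: p=15, C=34
Total completion time = 3 + 7 + 12 + 19 + 34 = 75

75


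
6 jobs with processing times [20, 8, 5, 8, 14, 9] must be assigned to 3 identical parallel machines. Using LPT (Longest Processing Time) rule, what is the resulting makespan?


Sort jobs in decreasing order (LPT): [20, 14, 9, 8, 8, 5]
Assign each job to the least loaded machine:
  Machine 1: jobs [20], load = 20
  Machine 2: jobs [14, 8], load = 22
  Machine 3: jobs [9, 8, 5], load = 22
Makespan = max load = 22

22


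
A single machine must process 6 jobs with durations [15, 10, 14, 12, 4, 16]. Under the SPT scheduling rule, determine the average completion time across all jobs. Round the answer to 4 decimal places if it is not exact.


Sort jobs by processing time (SPT order): [4, 10, 12, 14, 15, 16]
Compute completion times sequentially:
  Job 1: processing = 4, completes at 4
  Job 2: processing = 10, completes at 14
  Job 3: processing = 12, completes at 26
  Job 4: processing = 14, completes at 40
  Job 5: processing = 15, completes at 55
  Job 6: processing = 16, completes at 71
Sum of completion times = 210
Average completion time = 210/6 = 35.0

35.0


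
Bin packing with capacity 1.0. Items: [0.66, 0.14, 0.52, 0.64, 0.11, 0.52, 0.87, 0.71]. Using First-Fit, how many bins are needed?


Place items sequentially using First-Fit:
  Item 0.66 -> new Bin 1
  Item 0.14 -> Bin 1 (now 0.8)
  Item 0.52 -> new Bin 2
  Item 0.64 -> new Bin 3
  Item 0.11 -> Bin 1 (now 0.91)
  Item 0.52 -> new Bin 4
  Item 0.87 -> new Bin 5
  Item 0.71 -> new Bin 6
Total bins used = 6

6


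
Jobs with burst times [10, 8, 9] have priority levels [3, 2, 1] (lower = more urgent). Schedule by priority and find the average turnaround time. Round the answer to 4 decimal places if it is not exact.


Sort by priority (ascending = highest first):
Order: [(1, 9), (2, 8), (3, 10)]
Completion times:
  Priority 1, burst=9, C=9
  Priority 2, burst=8, C=17
  Priority 3, burst=10, C=27
Average turnaround = 53/3 = 17.6667

17.6667


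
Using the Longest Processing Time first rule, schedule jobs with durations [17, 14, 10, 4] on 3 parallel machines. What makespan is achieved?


Sort jobs in decreasing order (LPT): [17, 14, 10, 4]
Assign each job to the least loaded machine:
  Machine 1: jobs [17], load = 17
  Machine 2: jobs [14], load = 14
  Machine 3: jobs [10, 4], load = 14
Makespan = max load = 17

17


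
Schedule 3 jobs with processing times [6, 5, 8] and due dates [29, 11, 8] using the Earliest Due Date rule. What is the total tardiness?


Sort by due date (EDD order): [(8, 8), (5, 11), (6, 29)]
Compute completion times and tardiness:
  Job 1: p=8, d=8, C=8, tardiness=max(0,8-8)=0
  Job 2: p=5, d=11, C=13, tardiness=max(0,13-11)=2
  Job 3: p=6, d=29, C=19, tardiness=max(0,19-29)=0
Total tardiness = 2

2


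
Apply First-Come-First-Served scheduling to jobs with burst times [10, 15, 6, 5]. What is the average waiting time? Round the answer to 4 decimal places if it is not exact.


FCFS order (as given): [10, 15, 6, 5]
Waiting times:
  Job 1: wait = 0
  Job 2: wait = 10
  Job 3: wait = 25
  Job 4: wait = 31
Sum of waiting times = 66
Average waiting time = 66/4 = 16.5

16.5


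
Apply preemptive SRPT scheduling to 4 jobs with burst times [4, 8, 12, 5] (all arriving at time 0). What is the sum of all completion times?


Since all jobs arrive at t=0, SRPT equals SPT ordering.
SPT order: [4, 5, 8, 12]
Completion times:
  Job 1: p=4, C=4
  Job 2: p=5, C=9
  Job 3: p=8, C=17
  Job 4: p=12, C=29
Total completion time = 4 + 9 + 17 + 29 = 59

59


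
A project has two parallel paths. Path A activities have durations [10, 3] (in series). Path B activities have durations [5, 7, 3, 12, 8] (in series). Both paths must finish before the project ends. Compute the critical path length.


Path A total = 10 + 3 = 13
Path B total = 5 + 7 + 3 + 12 + 8 = 35
Critical path = longest path = max(13, 35) = 35

35


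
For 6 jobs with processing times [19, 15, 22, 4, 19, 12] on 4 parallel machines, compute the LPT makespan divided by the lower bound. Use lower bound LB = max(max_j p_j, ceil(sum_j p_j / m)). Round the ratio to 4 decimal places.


LPT order: [22, 19, 19, 15, 12, 4]
Machine loads after assignment: [22, 23, 19, 27]
LPT makespan = 27
Lower bound = max(max_job, ceil(total/4)) = max(22, 23) = 23
Ratio = 27 / 23 = 1.1739

1.1739


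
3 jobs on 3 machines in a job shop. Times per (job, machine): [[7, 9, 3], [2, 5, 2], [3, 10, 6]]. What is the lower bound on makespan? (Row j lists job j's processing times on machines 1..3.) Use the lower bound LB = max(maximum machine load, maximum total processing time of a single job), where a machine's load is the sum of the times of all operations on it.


Machine loads:
  Machine 1: 7 + 2 + 3 = 12
  Machine 2: 9 + 5 + 10 = 24
  Machine 3: 3 + 2 + 6 = 11
Max machine load = 24
Job totals:
  Job 1: 19
  Job 2: 9
  Job 3: 19
Max job total = 19
Lower bound = max(24, 19) = 24

24


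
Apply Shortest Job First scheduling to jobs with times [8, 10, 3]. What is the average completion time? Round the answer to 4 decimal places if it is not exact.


SJF order (ascending): [3, 8, 10]
Completion times:
  Job 1: burst=3, C=3
  Job 2: burst=8, C=11
  Job 3: burst=10, C=21
Average completion = 35/3 = 11.6667

11.6667


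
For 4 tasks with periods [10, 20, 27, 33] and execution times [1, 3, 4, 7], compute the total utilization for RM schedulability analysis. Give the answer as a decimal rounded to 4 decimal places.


Compute individual utilizations (exact fractions):
  Task 1: C/T = 1/10 (approx. 0.1)
  Task 2: C/T = 3/20 (approx. 0.15)
  Task 3: C/T = 4/27 (approx. 0.1481)
  Task 4: C/T = 7/33 (approx. 0.2121)
Total utilization U = 1/10 + 3/20 + 4/27 + 7/33 = 725/1188
Rounded to 4 decimal places: U = 0.6103
RM (Liu & Layland) bound for 4 tasks = 0.756828; compare with U = 725/1188 (approx. 0.610269)
U <= bound, so schedulable by RM sufficient condition.

0.6103


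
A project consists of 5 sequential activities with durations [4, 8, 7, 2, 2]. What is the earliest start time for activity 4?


Activity 4 starts after activities 1 through 3 complete.
Predecessor durations: [4, 8, 7]
ES = 4 + 8 + 7 = 19

19


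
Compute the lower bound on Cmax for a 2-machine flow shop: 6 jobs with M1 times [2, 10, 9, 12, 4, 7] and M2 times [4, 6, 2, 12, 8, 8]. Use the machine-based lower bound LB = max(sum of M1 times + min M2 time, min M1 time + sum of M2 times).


LB1 = sum(M1 times) + min(M2 times) = 44 + 2 = 46
LB2 = min(M1 times) + sum(M2 times) = 2 + 40 = 42
Lower bound = max(LB1, LB2) = max(46, 42) = 46

46


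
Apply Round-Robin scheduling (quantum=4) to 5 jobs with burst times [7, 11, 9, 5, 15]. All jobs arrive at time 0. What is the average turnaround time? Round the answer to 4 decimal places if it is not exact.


Time quantum = 4
Execution trace:
  J1 runs 4 units, time = 4
  J2 runs 4 units, time = 8
  J3 runs 4 units, time = 12
  J4 runs 4 units, time = 16
  J5 runs 4 units, time = 20
  J1 runs 3 units, time = 23
  J2 runs 4 units, time = 27
  J3 runs 4 units, time = 31
  J4 runs 1 units, time = 32
  J5 runs 4 units, time = 36
  J2 runs 3 units, time = 39
  J3 runs 1 units, time = 40
  J5 runs 4 units, time = 44
  J5 runs 3 units, time = 47
Finish times: [23, 39, 40, 32, 47]
Average turnaround = 181/5 = 36.2

36.2


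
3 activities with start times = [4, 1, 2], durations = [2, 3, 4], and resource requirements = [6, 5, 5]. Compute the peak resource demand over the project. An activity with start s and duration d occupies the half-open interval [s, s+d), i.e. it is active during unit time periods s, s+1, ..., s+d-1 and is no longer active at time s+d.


Each activity i is active on [start_i, start_i + duration_i).
Compute total resource usage per time slot:
  t=0: active resources = [], total = 0
  t=1: active resources = [5], total = 5
  t=2: active resources = [5, 5], total = 10
  t=3: active resources = [5, 5], total = 10
  t=4: active resources = [6, 5], total = 11
  t=5: active resources = [6, 5], total = 11
Peak resource demand = 11

11


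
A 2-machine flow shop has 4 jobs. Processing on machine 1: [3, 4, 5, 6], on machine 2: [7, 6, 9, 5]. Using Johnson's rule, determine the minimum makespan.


Apply Johnson's rule:
  Group 1 (a <= b): [(1, 3, 7), (2, 4, 6), (3, 5, 9)]
  Group 2 (a > b): [(4, 6, 5)]
Optimal job order: [1, 2, 3, 4]
Schedule:
  Job 1: M1 done at 3, M2 done at 10
  Job 2: M1 done at 7, M2 done at 16
  Job 3: M1 done at 12, M2 done at 25
  Job 4: M1 done at 18, M2 done at 30
Makespan = 30

30


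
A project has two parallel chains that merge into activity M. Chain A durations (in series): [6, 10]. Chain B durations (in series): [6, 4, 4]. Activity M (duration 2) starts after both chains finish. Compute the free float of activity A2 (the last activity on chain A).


ES(A2) = sum of predecessors on chain A = 6
EF(A2) = ES + duration = 6 + 10 = 16
Successor of A2 is M. ES(M) = max(sum(A), sum(B)) = max(16, 14) = 16
Free float = ES(successor) - EF(current) = 16 - 16 = 0

0


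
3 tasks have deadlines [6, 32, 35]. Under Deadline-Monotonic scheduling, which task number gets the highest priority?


Sort tasks by relative deadline (ascending):
  Task 1: deadline = 6
  Task 2: deadline = 32
  Task 3: deadline = 35
Priority order (highest first): [1, 2, 3]
Highest priority task = 1

1


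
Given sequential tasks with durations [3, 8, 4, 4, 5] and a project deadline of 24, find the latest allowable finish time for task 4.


LF(activity 4) = deadline - sum of successor durations
Successors: activities 5 through 5 with durations [5]
Sum of successor durations = 5
LF = 24 - 5 = 19

19


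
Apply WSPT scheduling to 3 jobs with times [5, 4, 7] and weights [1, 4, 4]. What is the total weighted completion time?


Compute p/w ratios and sort ascending (WSPT): [(4, 4), (7, 4), (5, 1)]
Compute weighted completion times:
  Job (p=4,w=4): C=4, w*C=4*4=16
  Job (p=7,w=4): C=11, w*C=4*11=44
  Job (p=5,w=1): C=16, w*C=1*16=16
Total weighted completion time = 76

76


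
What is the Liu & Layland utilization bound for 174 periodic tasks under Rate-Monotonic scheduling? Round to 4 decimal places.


Compute 2^(1/174) = 1.0039915496
Subtract 1: 1.0039915496 - 1 = 0.0039915496
Multiply by n: 174 * 0.0039915496 = 0.6945296304
Round to 4 dp: 0.6945

0.6945


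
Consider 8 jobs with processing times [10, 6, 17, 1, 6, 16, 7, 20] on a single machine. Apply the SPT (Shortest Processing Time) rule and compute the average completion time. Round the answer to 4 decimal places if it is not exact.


Sort jobs by processing time (SPT order): [1, 6, 6, 7, 10, 16, 17, 20]
Compute completion times sequentially:
  Job 1: processing = 1, completes at 1
  Job 2: processing = 6, completes at 7
  Job 3: processing = 6, completes at 13
  Job 4: processing = 7, completes at 20
  Job 5: processing = 10, completes at 30
  Job 6: processing = 16, completes at 46
  Job 7: processing = 17, completes at 63
  Job 8: processing = 20, completes at 83
Sum of completion times = 263
Average completion time = 263/8 = 32.875

32.875


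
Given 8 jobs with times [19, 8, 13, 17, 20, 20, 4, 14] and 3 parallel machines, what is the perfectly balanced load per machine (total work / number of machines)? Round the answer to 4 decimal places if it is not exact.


Total processing time = 19 + 8 + 13 + 17 + 20 + 20 + 4 + 14 = 115
Number of machines = 3
Ideal balanced load = 115 / 3 = 38.3333

38.3333


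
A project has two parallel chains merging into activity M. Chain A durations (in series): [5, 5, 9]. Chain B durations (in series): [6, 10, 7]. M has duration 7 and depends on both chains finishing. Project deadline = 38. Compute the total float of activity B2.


Forward pass: ES(B2) = sum of predecessors on chain B = 6
EF = ES + duration = 6 + 10 = 16
Backward pass: LF(M) = deadline = 38; LS(M) = 38 - 7 = 31
LF(B2) = LS(M) - sum(successors on chain B) = 31 - 7 = 24
LS = LF - duration = 24 - 10 = 14
Total float = LS - ES = 14 - 6 = 8

8


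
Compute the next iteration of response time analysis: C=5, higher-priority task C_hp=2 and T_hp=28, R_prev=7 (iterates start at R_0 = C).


R_next = C + ceil(R_prev / T_hp) * C_hp
ceil(7 / 28) = ceil(0.25) = 1
Interference = 1 * 2 = 2
R_next = 5 + 2 = 7
R_next = R_prev, so the iteration has converged (response time = 7).

7


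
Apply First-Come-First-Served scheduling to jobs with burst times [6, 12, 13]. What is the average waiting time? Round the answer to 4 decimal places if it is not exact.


FCFS order (as given): [6, 12, 13]
Waiting times:
  Job 1: wait = 0
  Job 2: wait = 6
  Job 3: wait = 18
Sum of waiting times = 24
Average waiting time = 24/3 = 8.0

8.0


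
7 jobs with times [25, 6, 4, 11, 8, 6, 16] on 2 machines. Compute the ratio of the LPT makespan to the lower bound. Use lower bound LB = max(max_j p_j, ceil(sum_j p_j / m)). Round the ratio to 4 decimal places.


LPT order: [25, 16, 11, 8, 6, 6, 4]
Machine loads after assignment: [39, 37]
LPT makespan = 39
Lower bound = max(max_job, ceil(total/2)) = max(25, 38) = 38
Ratio = 39 / 38 = 1.0263

1.0263


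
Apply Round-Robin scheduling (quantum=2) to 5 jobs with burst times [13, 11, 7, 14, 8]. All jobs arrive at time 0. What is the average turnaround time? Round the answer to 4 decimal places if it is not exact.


Time quantum = 2
Execution trace:
  J1 runs 2 units, time = 2
  J2 runs 2 units, time = 4
  J3 runs 2 units, time = 6
  J4 runs 2 units, time = 8
  J5 runs 2 units, time = 10
  J1 runs 2 units, time = 12
  J2 runs 2 units, time = 14
  J3 runs 2 units, time = 16
  J4 runs 2 units, time = 18
  J5 runs 2 units, time = 20
  J1 runs 2 units, time = 22
  J2 runs 2 units, time = 24
  J3 runs 2 units, time = 26
  J4 runs 2 units, time = 28
  J5 runs 2 units, time = 30
  J1 runs 2 units, time = 32
  J2 runs 2 units, time = 34
  J3 runs 1 units, time = 35
  J4 runs 2 units, time = 37
  J5 runs 2 units, time = 39
  J1 runs 2 units, time = 41
  J2 runs 2 units, time = 43
  J4 runs 2 units, time = 45
  J1 runs 2 units, time = 47
  J2 runs 1 units, time = 48
  J4 runs 2 units, time = 50
  J1 runs 1 units, time = 51
  J4 runs 2 units, time = 53
Finish times: [51, 48, 35, 53, 39]
Average turnaround = 226/5 = 45.2

45.2


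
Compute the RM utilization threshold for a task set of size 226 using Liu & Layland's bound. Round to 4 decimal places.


Compute 2^(1/226) = 1.0030717310
Subtract 1: 1.0030717310 - 1 = 0.0030717310
Multiply by n: 226 * 0.0030717310 = 0.6942112060
Round to 4 dp: 0.6942

0.6942


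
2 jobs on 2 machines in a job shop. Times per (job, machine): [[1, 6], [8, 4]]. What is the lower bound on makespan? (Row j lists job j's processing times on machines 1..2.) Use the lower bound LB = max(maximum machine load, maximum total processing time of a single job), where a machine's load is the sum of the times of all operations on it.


Machine loads:
  Machine 1: 1 + 8 = 9
  Machine 2: 6 + 4 = 10
Max machine load = 10
Job totals:
  Job 1: 7
  Job 2: 12
Max job total = 12
Lower bound = max(10, 12) = 12

12


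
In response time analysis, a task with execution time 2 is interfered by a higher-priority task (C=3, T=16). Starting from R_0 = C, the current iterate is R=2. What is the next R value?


R_next = C + ceil(R_prev / T_hp) * C_hp
ceil(2 / 16) = ceil(0.125) = 1
Interference = 1 * 3 = 3
R_next = 2 + 3 = 5

5


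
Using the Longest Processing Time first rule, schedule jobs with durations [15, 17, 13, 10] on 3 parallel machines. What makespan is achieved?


Sort jobs in decreasing order (LPT): [17, 15, 13, 10]
Assign each job to the least loaded machine:
  Machine 1: jobs [17], load = 17
  Machine 2: jobs [15], load = 15
  Machine 3: jobs [13, 10], load = 23
Makespan = max load = 23

23


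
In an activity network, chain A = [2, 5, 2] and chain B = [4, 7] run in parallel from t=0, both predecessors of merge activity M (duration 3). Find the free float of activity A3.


ES(A3) = sum of predecessors on chain A = 7
EF(A3) = ES + duration = 7 + 2 = 9
Successor of A3 is M. ES(M) = max(sum(A), sum(B)) = max(9, 11) = 11
Free float = ES(successor) - EF(current) = 11 - 9 = 2

2


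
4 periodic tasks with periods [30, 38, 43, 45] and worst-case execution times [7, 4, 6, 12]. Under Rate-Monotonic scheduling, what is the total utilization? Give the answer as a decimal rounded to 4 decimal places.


Compute individual utilizations (exact fractions):
  Task 1: C/T = 7/30 (approx. 0.2333)
  Task 2: C/T = 4/38 = 2/19 (approx. 0.1053)
  Task 3: C/T = 6/43 (approx. 0.1395)
  Task 4: C/T = 12/45 = 4/15 (approx. 0.2667)
Total utilization U = 7/30 + 2/19 + 6/43 + 4/15 = 1217/1634
Rounded to 4 decimal places: U = 0.7448
RM (Liu & Layland) bound for 4 tasks = 0.756828; compare with U = 1217/1634 (approx. 0.744798)
U <= bound, so schedulable by RM sufficient condition.

0.7448


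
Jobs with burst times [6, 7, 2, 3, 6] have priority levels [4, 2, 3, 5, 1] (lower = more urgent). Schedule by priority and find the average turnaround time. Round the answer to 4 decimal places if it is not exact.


Sort by priority (ascending = highest first):
Order: [(1, 6), (2, 7), (3, 2), (4, 6), (5, 3)]
Completion times:
  Priority 1, burst=6, C=6
  Priority 2, burst=7, C=13
  Priority 3, burst=2, C=15
  Priority 4, burst=6, C=21
  Priority 5, burst=3, C=24
Average turnaround = 79/5 = 15.8

15.8


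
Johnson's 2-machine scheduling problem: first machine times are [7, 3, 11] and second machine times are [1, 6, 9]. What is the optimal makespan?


Apply Johnson's rule:
  Group 1 (a <= b): [(2, 3, 6)]
  Group 2 (a > b): [(3, 11, 9), (1, 7, 1)]
Optimal job order: [2, 3, 1]
Schedule:
  Job 2: M1 done at 3, M2 done at 9
  Job 3: M1 done at 14, M2 done at 23
  Job 1: M1 done at 21, M2 done at 24
Makespan = 24

24


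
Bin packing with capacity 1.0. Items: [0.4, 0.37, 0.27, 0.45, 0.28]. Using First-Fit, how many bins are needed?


Place items sequentially using First-Fit:
  Item 0.4 -> new Bin 1
  Item 0.37 -> Bin 1 (now 0.77)
  Item 0.27 -> new Bin 2
  Item 0.45 -> Bin 2 (now 0.72)
  Item 0.28 -> Bin 2 (now 1.0)
Total bins used = 2

2


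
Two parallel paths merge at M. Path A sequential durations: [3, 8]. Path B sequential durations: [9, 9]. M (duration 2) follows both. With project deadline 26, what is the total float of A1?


Forward pass: ES(A1) = sum of predecessors on chain A = 0
EF = ES + duration = 0 + 3 = 3
Backward pass: LF(M) = deadline = 26; LS(M) = 26 - 2 = 24
LF(A1) = LS(M) - sum(successors on chain A) = 24 - 8 = 16
LS = LF - duration = 16 - 3 = 13
Total float = LS - ES = 13 - 0 = 13

13


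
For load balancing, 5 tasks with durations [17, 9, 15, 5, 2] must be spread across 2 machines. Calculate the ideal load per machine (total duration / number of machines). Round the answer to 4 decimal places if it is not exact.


Total processing time = 17 + 9 + 15 + 5 + 2 = 48
Number of machines = 2
Ideal balanced load = 48 / 2 = 24.0

24.0


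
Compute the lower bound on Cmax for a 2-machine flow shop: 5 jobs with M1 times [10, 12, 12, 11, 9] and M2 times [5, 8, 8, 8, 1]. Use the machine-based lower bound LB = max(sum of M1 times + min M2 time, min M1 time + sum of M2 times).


LB1 = sum(M1 times) + min(M2 times) = 54 + 1 = 55
LB2 = min(M1 times) + sum(M2 times) = 9 + 30 = 39
Lower bound = max(LB1, LB2) = max(55, 39) = 55

55


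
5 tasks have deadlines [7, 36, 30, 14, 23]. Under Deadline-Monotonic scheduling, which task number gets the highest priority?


Sort tasks by relative deadline (ascending):
  Task 1: deadline = 7
  Task 4: deadline = 14
  Task 5: deadline = 23
  Task 3: deadline = 30
  Task 2: deadline = 36
Priority order (highest first): [1, 4, 5, 3, 2]
Highest priority task = 1

1


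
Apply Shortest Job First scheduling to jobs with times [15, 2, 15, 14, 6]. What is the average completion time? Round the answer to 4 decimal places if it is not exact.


SJF order (ascending): [2, 6, 14, 15, 15]
Completion times:
  Job 1: burst=2, C=2
  Job 2: burst=6, C=8
  Job 3: burst=14, C=22
  Job 4: burst=15, C=37
  Job 5: burst=15, C=52
Average completion = 121/5 = 24.2

24.2


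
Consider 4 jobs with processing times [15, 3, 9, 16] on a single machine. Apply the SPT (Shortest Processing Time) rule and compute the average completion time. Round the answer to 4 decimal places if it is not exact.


Sort jobs by processing time (SPT order): [3, 9, 15, 16]
Compute completion times sequentially:
  Job 1: processing = 3, completes at 3
  Job 2: processing = 9, completes at 12
  Job 3: processing = 15, completes at 27
  Job 4: processing = 16, completes at 43
Sum of completion times = 85
Average completion time = 85/4 = 21.25

21.25


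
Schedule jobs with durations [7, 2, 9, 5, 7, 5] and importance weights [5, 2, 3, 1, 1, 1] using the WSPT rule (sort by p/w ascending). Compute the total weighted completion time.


Compute p/w ratios and sort ascending (WSPT): [(2, 2), (7, 5), (9, 3), (5, 1), (5, 1), (7, 1)]
Compute weighted completion times:
  Job (p=2,w=2): C=2, w*C=2*2=4
  Job (p=7,w=5): C=9, w*C=5*9=45
  Job (p=9,w=3): C=18, w*C=3*18=54
  Job (p=5,w=1): C=23, w*C=1*23=23
  Job (p=5,w=1): C=28, w*C=1*28=28
  Job (p=7,w=1): C=35, w*C=1*35=35
Total weighted completion time = 189

189


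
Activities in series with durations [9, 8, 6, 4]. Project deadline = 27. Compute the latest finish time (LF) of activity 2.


LF(activity 2) = deadline - sum of successor durations
Successors: activities 3 through 4 with durations [6, 4]
Sum of successor durations = 10
LF = 27 - 10 = 17

17


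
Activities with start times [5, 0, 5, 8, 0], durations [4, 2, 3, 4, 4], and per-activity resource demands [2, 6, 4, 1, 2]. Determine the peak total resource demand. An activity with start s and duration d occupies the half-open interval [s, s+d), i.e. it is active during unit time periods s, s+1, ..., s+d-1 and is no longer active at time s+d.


Each activity i is active on [start_i, start_i + duration_i).
Compute total resource usage per time slot:
  t=0: active resources = [6, 2], total = 8
  t=1: active resources = [6, 2], total = 8
  t=2: active resources = [2], total = 2
  t=3: active resources = [2], total = 2
  t=4: active resources = [], total = 0
  t=5: active resources = [2, 4], total = 6
  t=6: active resources = [2, 4], total = 6
  t=7: active resources = [2, 4], total = 6
  t=8: active resources = [2, 1], total = 3
  t=9: active resources = [1], total = 1
  t=10: active resources = [1], total = 1
  t=11: active resources = [1], total = 1
Peak resource demand = 8

8


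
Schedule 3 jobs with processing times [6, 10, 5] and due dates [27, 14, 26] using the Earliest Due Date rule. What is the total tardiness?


Sort by due date (EDD order): [(10, 14), (5, 26), (6, 27)]
Compute completion times and tardiness:
  Job 1: p=10, d=14, C=10, tardiness=max(0,10-14)=0
  Job 2: p=5, d=26, C=15, tardiness=max(0,15-26)=0
  Job 3: p=6, d=27, C=21, tardiness=max(0,21-27)=0
Total tardiness = 0

0


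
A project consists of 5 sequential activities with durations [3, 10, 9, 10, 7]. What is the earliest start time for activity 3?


Activity 3 starts after activities 1 through 2 complete.
Predecessor durations: [3, 10]
ES = 3 + 10 = 13

13


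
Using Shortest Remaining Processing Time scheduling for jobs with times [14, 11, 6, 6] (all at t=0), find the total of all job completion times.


Since all jobs arrive at t=0, SRPT equals SPT ordering.
SPT order: [6, 6, 11, 14]
Completion times:
  Job 1: p=6, C=6
  Job 2: p=6, C=12
  Job 3: p=11, C=23
  Job 4: p=14, C=37
Total completion time = 6 + 12 + 23 + 37 = 78

78


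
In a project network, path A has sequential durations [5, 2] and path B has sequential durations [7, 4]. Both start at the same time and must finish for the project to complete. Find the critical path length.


Path A total = 5 + 2 = 7
Path B total = 7 + 4 = 11
Critical path = longest path = max(7, 11) = 11

11


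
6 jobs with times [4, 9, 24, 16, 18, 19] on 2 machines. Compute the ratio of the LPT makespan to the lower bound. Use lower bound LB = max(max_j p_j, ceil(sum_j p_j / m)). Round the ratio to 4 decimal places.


LPT order: [24, 19, 18, 16, 9, 4]
Machine loads after assignment: [44, 46]
LPT makespan = 46
Lower bound = max(max_job, ceil(total/2)) = max(24, 45) = 45
Ratio = 46 / 45 = 1.0222

1.0222


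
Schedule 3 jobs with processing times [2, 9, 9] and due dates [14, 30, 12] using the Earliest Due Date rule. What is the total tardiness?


Sort by due date (EDD order): [(9, 12), (2, 14), (9, 30)]
Compute completion times and tardiness:
  Job 1: p=9, d=12, C=9, tardiness=max(0,9-12)=0
  Job 2: p=2, d=14, C=11, tardiness=max(0,11-14)=0
  Job 3: p=9, d=30, C=20, tardiness=max(0,20-30)=0
Total tardiness = 0

0


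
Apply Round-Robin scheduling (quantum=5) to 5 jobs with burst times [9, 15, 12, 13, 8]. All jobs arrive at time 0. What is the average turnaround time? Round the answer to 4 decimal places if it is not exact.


Time quantum = 5
Execution trace:
  J1 runs 5 units, time = 5
  J2 runs 5 units, time = 10
  J3 runs 5 units, time = 15
  J4 runs 5 units, time = 20
  J5 runs 5 units, time = 25
  J1 runs 4 units, time = 29
  J2 runs 5 units, time = 34
  J3 runs 5 units, time = 39
  J4 runs 5 units, time = 44
  J5 runs 3 units, time = 47
  J2 runs 5 units, time = 52
  J3 runs 2 units, time = 54
  J4 runs 3 units, time = 57
Finish times: [29, 52, 54, 57, 47]
Average turnaround = 239/5 = 47.8

47.8


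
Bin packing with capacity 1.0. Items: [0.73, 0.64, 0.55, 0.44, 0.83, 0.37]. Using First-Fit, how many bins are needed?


Place items sequentially using First-Fit:
  Item 0.73 -> new Bin 1
  Item 0.64 -> new Bin 2
  Item 0.55 -> new Bin 3
  Item 0.44 -> Bin 3 (now 0.99)
  Item 0.83 -> new Bin 4
  Item 0.37 -> new Bin 5
Total bins used = 5

5


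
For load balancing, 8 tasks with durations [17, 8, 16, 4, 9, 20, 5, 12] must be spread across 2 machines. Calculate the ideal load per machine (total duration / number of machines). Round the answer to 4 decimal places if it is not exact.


Total processing time = 17 + 8 + 16 + 4 + 9 + 20 + 5 + 12 = 91
Number of machines = 2
Ideal balanced load = 91 / 2 = 45.5

45.5


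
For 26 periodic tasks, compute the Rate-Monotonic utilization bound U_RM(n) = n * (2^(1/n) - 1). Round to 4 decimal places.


Compute 2^(1/26) = 1.0270180507
Subtract 1: 1.0270180507 - 1 = 0.0270180507
Multiply by n: 26 * 0.0270180507 = 0.7024693182
Round to 4 dp: 0.7025

0.7025


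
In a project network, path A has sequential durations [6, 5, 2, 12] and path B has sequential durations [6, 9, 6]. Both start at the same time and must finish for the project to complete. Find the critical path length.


Path A total = 6 + 5 + 2 + 12 = 25
Path B total = 6 + 9 + 6 = 21
Critical path = longest path = max(25, 21) = 25

25


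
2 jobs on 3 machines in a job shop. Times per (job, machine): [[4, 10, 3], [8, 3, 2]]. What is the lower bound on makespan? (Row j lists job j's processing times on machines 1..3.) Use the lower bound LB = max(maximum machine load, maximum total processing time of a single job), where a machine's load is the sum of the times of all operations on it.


Machine loads:
  Machine 1: 4 + 8 = 12
  Machine 2: 10 + 3 = 13
  Machine 3: 3 + 2 = 5
Max machine load = 13
Job totals:
  Job 1: 17
  Job 2: 13
Max job total = 17
Lower bound = max(13, 17) = 17

17


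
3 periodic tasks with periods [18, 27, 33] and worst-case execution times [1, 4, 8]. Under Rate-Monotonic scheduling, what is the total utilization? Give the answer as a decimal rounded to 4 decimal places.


Compute individual utilizations (exact fractions):
  Task 1: C/T = 1/18 (approx. 0.0556)
  Task 2: C/T = 4/27 (approx. 0.1481)
  Task 3: C/T = 8/33 (approx. 0.2424)
Total utilization U = 1/18 + 4/27 + 8/33 = 265/594
Rounded to 4 decimal places: U = 0.4461
RM (Liu & Layland) bound for 3 tasks = 0.779763; compare with U = 265/594 (approx. 0.446128)
U <= bound, so schedulable by RM sufficient condition.

0.4461


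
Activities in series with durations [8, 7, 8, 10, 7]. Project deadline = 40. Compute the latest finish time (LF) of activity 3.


LF(activity 3) = deadline - sum of successor durations
Successors: activities 4 through 5 with durations [10, 7]
Sum of successor durations = 17
LF = 40 - 17 = 23

23


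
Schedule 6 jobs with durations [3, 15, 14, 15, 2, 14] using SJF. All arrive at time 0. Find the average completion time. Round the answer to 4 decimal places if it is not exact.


SJF order (ascending): [2, 3, 14, 14, 15, 15]
Completion times:
  Job 1: burst=2, C=2
  Job 2: burst=3, C=5
  Job 3: burst=14, C=19
  Job 4: burst=14, C=33
  Job 5: burst=15, C=48
  Job 6: burst=15, C=63
Average completion = 170/6 = 28.3333

28.3333


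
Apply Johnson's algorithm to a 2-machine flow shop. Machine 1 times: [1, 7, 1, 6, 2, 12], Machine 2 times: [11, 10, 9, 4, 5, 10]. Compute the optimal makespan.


Apply Johnson's rule:
  Group 1 (a <= b): [(1, 1, 11), (3, 1, 9), (5, 2, 5), (2, 7, 10)]
  Group 2 (a > b): [(6, 12, 10), (4, 6, 4)]
Optimal job order: [1, 3, 5, 2, 6, 4]
Schedule:
  Job 1: M1 done at 1, M2 done at 12
  Job 3: M1 done at 2, M2 done at 21
  Job 5: M1 done at 4, M2 done at 26
  Job 2: M1 done at 11, M2 done at 36
  Job 6: M1 done at 23, M2 done at 46
  Job 4: M1 done at 29, M2 done at 50
Makespan = 50

50


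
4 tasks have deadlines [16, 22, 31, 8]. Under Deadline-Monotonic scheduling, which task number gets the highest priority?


Sort tasks by relative deadline (ascending):
  Task 4: deadline = 8
  Task 1: deadline = 16
  Task 2: deadline = 22
  Task 3: deadline = 31
Priority order (highest first): [4, 1, 2, 3]
Highest priority task = 4

4


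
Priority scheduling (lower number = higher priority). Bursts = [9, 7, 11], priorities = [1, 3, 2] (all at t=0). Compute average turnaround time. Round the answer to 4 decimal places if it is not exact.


Sort by priority (ascending = highest first):
Order: [(1, 9), (2, 11), (3, 7)]
Completion times:
  Priority 1, burst=9, C=9
  Priority 2, burst=11, C=20
  Priority 3, burst=7, C=27
Average turnaround = 56/3 = 18.6667

18.6667


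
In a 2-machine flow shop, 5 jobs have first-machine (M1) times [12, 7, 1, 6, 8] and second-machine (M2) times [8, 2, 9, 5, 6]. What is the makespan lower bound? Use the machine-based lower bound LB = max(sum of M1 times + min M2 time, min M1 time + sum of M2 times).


LB1 = sum(M1 times) + min(M2 times) = 34 + 2 = 36
LB2 = min(M1 times) + sum(M2 times) = 1 + 30 = 31
Lower bound = max(LB1, LB2) = max(36, 31) = 36

36


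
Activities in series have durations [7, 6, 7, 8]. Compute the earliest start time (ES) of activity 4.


Activity 4 starts after activities 1 through 3 complete.
Predecessor durations: [7, 6, 7]
ES = 7 + 6 + 7 = 20

20


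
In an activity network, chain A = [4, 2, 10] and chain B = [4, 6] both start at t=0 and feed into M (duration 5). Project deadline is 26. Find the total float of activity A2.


Forward pass: ES(A2) = sum of predecessors on chain A = 4
EF = ES + duration = 4 + 2 = 6
Backward pass: LF(M) = deadline = 26; LS(M) = 26 - 5 = 21
LF(A2) = LS(M) - sum(successors on chain A) = 21 - 10 = 11
LS = LF - duration = 11 - 2 = 9
Total float = LS - ES = 9 - 4 = 5

5
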